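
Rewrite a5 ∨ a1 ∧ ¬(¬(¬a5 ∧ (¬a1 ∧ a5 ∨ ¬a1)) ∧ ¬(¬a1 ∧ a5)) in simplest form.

a5

a5 ∨ a1 ∧ ¬(¬(¬a5 ∧ (¬a1 ∧ a5 ∨ ¬a1)) ∧ ¬(¬a1 ∧ a5))
= a5 ∨ a1 ∧ ¬(¬(¬a5 ∧ ¬a1) ∧ ¬(¬a1 ∧ a5))   (absorption)
= a5 ∨ a1 ∧ (¬a5 ∧ ¬a1 ∨ ¬a1 ∧ a5)   (De Morgan)
= a5 ∨ a1 ∧ ¬a1   (distribution)
= a5   (complement / identity)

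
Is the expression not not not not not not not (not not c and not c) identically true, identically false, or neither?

not not not not not not not (not not c and not c)
= not not not not not (not not c and not c)   — double negation
= not not not (not not c and not c)   — double negation
= not (not not c and not c)   — double negation
= not c or c   — De Morgan
= True   — complement

identically true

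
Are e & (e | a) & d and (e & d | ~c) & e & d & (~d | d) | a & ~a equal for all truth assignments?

E1: e & (e | a) & d
    = e & d   — absorption
E2: (e & d | ~c) & e & d & (~d | d) | a & ~a
    = (e & d | ~c) & e & d | a & ~a   — complement / identity
    = (e & d | ~c) & e & d   — complement / identity
    = e & d   — absorption
Both reduce to e & d, so they are equivalent.

Yes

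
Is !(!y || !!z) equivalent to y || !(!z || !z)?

No

E1: !(!y || !!z)
    = y && !z   [De Morgan]
E2: y || !(!z || !z)
    = y || !!z   [idempotence]
    = y || z   [double negation]
These differ: at y=0, z=1, E1 = 0 but E2 = 1.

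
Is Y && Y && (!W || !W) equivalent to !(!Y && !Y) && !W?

E1: Y && Y && (!W || !W)
    = Y && Y && !W   (idempotence)
    = Y && !W   (idempotence)
E2: !(!Y && !Y) && !W
    = (Y || Y) && !W   (De Morgan)
    = Y && !W   (idempotence)
Both reduce to Y && !W, so they are equivalent.

Yes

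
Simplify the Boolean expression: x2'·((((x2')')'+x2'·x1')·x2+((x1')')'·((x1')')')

x2'·x1'

x2'·((((x2')')'+x2'·x1')·x2+((x1')')'·((x1')')')
= x2'·((x2'+x2'·x1')·x2+((x1')')'·((x1')')')   — double negation
= x2'·(x2'·x2+((x1')')'·((x1')')')   — absorption
= x2'·((x1')')'·((x1')')'   — complement / identity
= x2'·((x1')')'   — idempotence
= x2'·x1'   — double negation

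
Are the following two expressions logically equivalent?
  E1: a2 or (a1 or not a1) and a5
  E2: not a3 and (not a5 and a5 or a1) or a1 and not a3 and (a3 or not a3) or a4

E1: a2 or (a1 or not a1) and a5
    = a2 or a5   (complement / identity)
E2: not a3 and (not a5 and a5 or a1) or a1 and not a3 and (a3 or not a3) or a4
    = not a3 and (not a5 and a5 or a1) or a1 and not a3 or a4   (complement / identity)
    = not a3 and a1 or a1 and not a3 or a4   (complement / identity)
    = (a1 or a1) and not a3 or a4   (distribution)
    = a1 and not a3 or a4   (idempotence)
These differ: at a1=1, a2=0, a3=0, a4=1, a5=0, E1 = 0 but E2 = 1.

No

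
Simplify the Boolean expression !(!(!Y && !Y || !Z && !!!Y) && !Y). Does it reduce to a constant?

!(!(!Y && !Y || !Z && !!!Y) && !Y)
= !Y && !Y || !Z && !!!Y || Y   (De Morgan)
= !Y && !Y || !Z && !Y || Y   (double negation)
= (!Y || !Z) && !Y || Y   (distribution)
= !Y || Y   (absorption)
= true   (complement)

true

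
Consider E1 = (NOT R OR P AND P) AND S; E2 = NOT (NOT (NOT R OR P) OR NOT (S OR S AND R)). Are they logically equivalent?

Yes

E1: (NOT R OR P AND P) AND S
    = (NOT R OR P) AND S
E2: NOT (NOT (NOT R OR P) OR NOT (S OR S AND R))
    = (NOT R OR P) AND (S OR S AND R)
    = (NOT R OR P) AND S
Both reduce to (NOT R OR P) AND S, so they are equivalent.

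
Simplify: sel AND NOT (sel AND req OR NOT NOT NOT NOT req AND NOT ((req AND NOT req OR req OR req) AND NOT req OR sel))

sel AND NOT req

sel AND NOT (sel AND req OR NOT NOT NOT NOT req AND NOT ((req AND NOT req OR req OR req) AND NOT req OR sel))
= sel AND NOT (sel AND req OR NOT NOT NOT NOT req AND NOT ((req OR req) AND NOT req OR sel))   [complement / identity]
= sel AND NOT (sel AND req OR NOT NOT NOT NOT req AND NOT (req AND NOT req OR sel))   [idempotence]
= sel AND NOT (sel AND req OR NOT NOT req AND NOT (req AND NOT req OR sel))   [double negation]
= sel AND NOT (sel AND req OR NOT NOT req AND NOT sel)   [complement / identity]
= sel AND NOT (sel AND req OR req AND NOT sel)   [double negation]
= sel AND NOT req   [distribution]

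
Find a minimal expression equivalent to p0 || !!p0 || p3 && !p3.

p0

p0 || !!p0 || p3 && !p3
= p0 || !!p0
= p0 || p0
= p0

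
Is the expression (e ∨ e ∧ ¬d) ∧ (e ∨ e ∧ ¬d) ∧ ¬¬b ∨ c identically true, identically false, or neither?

neither

(e ∨ e ∧ ¬d) ∧ (e ∨ e ∧ ¬d) ∧ ¬¬b ∨ c
= (e ∨ e ∧ ¬d) ∧ ¬¬b ∨ c   [idempotence]
= e ∧ ¬¬b ∨ c   [absorption]
= e ∧ b ∨ c   [double negation]
This depends on b, c, e, so it is not a constant.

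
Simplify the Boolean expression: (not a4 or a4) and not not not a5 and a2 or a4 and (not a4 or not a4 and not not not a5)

not a5 and a2

(not a4 or a4) and not not not a5 and a2 or a4 and (not a4 or not a4 and not not not a5)
= (not a4 or a4) and not not not a5 and a2 or a4 and (not a4 or not a4 and not a5)   [double negation]
= (not a4 or a4) and not not not a5 and a2 or a4 and not a4   [absorption]
= (not a4 or a4) and not not not a5 and a2   [complement / identity]
= not not not a5 and a2   [complement / identity]
= not a5 and a2   [double negation]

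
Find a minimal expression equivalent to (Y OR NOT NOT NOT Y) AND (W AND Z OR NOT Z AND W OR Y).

(Y OR NOT NOT NOT Y) AND (W AND Z OR NOT Z AND W OR Y)
= (Y OR NOT Y) AND (W AND Z OR NOT Z AND W OR Y)   (double negation)
= W AND Z OR NOT Z AND W OR Y   (complement / identity)
= W OR Y   (distribution)

W OR Y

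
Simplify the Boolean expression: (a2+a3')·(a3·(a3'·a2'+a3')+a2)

a2

(a2+a3')·(a3·(a3'·a2'+a3')+a2)
= (a2+a3')·(a3·a3'+a2)   — absorption
= (a2+a3')·a2   — complement / identity
= a2   — absorption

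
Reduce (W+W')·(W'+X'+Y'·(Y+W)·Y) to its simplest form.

W'+X'

(W+W')·(W'+X'+Y'·(Y+W)·Y)
= W'+X'+Y'·(Y+W)·Y   [complement / identity]
= W'+X'+Y'·Y   [absorption]
= W'+X'   [complement / identity]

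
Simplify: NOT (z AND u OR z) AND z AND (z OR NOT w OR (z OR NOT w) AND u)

FALSE

NOT (z AND u OR z) AND z AND (z OR NOT w OR (z OR NOT w) AND u)
= NOT z AND z AND (z OR NOT w OR (z OR NOT w) AND u)   (absorption)
= NOT z AND z AND (z OR NOT w)   (absorption)
= NOT z AND z   (absorption)
= FALSE   (complement)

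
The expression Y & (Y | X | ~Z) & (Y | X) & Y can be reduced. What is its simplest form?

Y

Y & (Y | X | ~Z) & (Y | X) & Y
= Y & (Y | X) & Y
= Y & Y
= Y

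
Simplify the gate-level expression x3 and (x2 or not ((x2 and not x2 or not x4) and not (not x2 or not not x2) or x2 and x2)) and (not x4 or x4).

x3 and (x2 or not ((x2 and not x2 or not x4) and not (not x2 or not not x2) or x2 and x2)) and (not x4 or x4)
= x3 and (x2 or not ((x2 and not x2 or not x4) and x2 and not x2 or x2 and x2)) and (not x4 or x4)   — De Morgan
= x3 and (x2 or not (x2 and not x2 or x2 and x2)) and (not x4 or x4)   — absorption
= x3 and (x2 or not x2) and (not x4 or x4)   — distribution
= x3 and (not x4 or x4)   — complement / identity
= x3   — complement / identity

x3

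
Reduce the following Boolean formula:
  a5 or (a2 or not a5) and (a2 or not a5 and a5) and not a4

a5 or (a2 or not a5) and (a2 or not a5 and a5) and not a4
= a5 or (a2 or not a5) and a2 and not a4   — complement / identity
= a5 or a2 and not a4   — absorption

a5 or a2 and not a4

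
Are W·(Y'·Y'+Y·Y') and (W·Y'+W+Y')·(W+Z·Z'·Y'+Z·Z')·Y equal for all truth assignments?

E1: W·(Y'·Y'+Y·Y')
    = W·Y'   (distribution)
E2: (W·Y'+W+Y')·(W+Z·Z'·Y'+Z·Z')·Y
    = (W·Y'+W+Y')·(W+Z·Z')·Y   (absorption)
    = (W·Y'+W+Y')·W·Y   (complement / identity)
    = (W+Y')·W·Y   (absorption)
    = W·Y   (absorption)
These differ: at W=1, Y=0, Z=0, E1 = 1 but E2 = 0.

No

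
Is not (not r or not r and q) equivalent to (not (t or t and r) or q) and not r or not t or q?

No

E1: not (not r or not r and q)
    = not not r   (absorption)
    = r   (double negation)
E2: (not (t or t and r) or q) and not r or not t or q
    = (not t or q) and not r or not t or q   (absorption)
    = not t or q   (absorption)
These differ: at q=1, r=0, t=0, E1 = 0 but E2 = 1.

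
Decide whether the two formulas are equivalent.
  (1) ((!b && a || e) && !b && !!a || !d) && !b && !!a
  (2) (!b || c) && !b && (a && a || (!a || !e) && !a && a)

Yes

E1: ((!b && a || e) && !b && !!a || !d) && !b && !!a
    = ((!b && a || e) && !b && a || !d) && !b && !!a
    = (!b && a || !d) && !b && !!a
    = (!b && a || !d) && !b && a
    = !b && a
E2: (!b || c) && !b && (a && a || (!a || !e) && !a && a)
    = (!b || c) && !b && (a && a || !a && a)
    = !b && (a && a || !a && a)
    = !b && a
Both reduce to !b && a, so they are equivalent.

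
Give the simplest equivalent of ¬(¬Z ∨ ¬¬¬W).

Z ∧ W

¬(¬Z ∨ ¬¬¬W)
= ¬(¬Z ∨ ¬W)   [double negation]
= Z ∧ W   [De Morgan]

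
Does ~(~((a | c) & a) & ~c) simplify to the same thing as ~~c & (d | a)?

E1: ~(~((a | c) & a) & ~c)
    = ~(~a & ~c)   (absorption)
    = a | c   (De Morgan)
E2: ~~c & (d | a)
    = c & (d | a)   (double negation)
These differ: at a=1, c=0, d=0, E1 = 1 but E2 = 0.

No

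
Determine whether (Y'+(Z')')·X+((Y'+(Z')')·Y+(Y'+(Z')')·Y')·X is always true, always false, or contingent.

contingent

(Y'+(Z')')·X+((Y'+(Z')')·Y+(Y'+(Z')')·Y')·X
= (Y'+(Z')')·X+(Y'+(Z')')·X
= (Y'+(Z')')·X
= (Y'+Z)·X
This depends on X, Y, Z, so it is not a constant.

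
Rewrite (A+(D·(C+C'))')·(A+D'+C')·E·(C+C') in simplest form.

(A+D')·E

(A+(D·(C+C'))')·(A+D'+C')·E·(C+C')
= (A+(D·(C+C'))')·(A+D'+C')·E   [complement / identity]
= (A+D')·(A+D'+C')·E   [complement / identity]
= (A+D')·E   [absorption]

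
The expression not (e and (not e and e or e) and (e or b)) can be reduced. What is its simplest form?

not e

not (e and (not e and e or e) and (e or b))
= not (e and e and (e or b))   (complement / identity)
= not (e and e)   (absorption)
= not e   (idempotence)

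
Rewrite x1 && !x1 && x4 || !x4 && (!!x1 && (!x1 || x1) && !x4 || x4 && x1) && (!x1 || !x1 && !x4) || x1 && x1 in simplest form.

x1 && !x1 && x4 || !x4 && (!!x1 && (!x1 || x1) && !x4 || x4 && x1) && (!x1 || !x1 && !x4) || x1 && x1
= x1 && !x1 && x4 || !x4 && (x1 && (!x1 || x1) && !x4 || x4 && x1) && (!x1 || !x1 && !x4) || x1 && x1   (double negation)
= x1 && !x1 && x4 || !x4 && (x1 && !x4 || x4 && x1) && (!x1 || !x1 && !x4) || x1 && x1   (complement / identity)
= x1 && !x1 && x4 || !x4 && (x1 && !x4 || x4 && x1) && !x1 || x1 && x1   (absorption)
= x1 && !x1 && x4 || !x4 && x1 && !x1 || x1 && x1   (distribution)
= x1 && !x1 || x1 && x1   (distribution)
= x1   (distribution)

x1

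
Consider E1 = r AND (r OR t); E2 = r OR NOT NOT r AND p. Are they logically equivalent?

E1: r AND (r OR t)
    = r   (absorption)
E2: r OR NOT NOT r AND p
    = r OR r AND p   (double negation)
    = r   (absorption)
Both reduce to r, so they are equivalent.

Yes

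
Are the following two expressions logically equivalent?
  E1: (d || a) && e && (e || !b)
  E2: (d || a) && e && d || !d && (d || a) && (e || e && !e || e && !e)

E1: (d || a) && e && (e || !b)
    = (d || a) && e   [absorption]
E2: (d || a) && e && d || !d && (d || a) && (e || e && !e || e && !e)
    = (d || a) && e && d || !d && (d || a) && (e || e && !e)   [complement / identity]
    = (d || a) && e && d || !d && (d || a) && e   [complement / identity]
    = (d || a) && e   [distribution]
Both reduce to (d || a) && e, so they are equivalent.

Yes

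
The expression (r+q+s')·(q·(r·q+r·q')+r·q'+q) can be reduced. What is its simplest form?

r+q

(r+q+s')·(q·(r·q+r·q')+r·q'+q)
= (r+q+s')·(q·r+r·q'+q)   [distribution]
= (r+q+s')·(r+q)   [distribution]
= r+q   [absorption]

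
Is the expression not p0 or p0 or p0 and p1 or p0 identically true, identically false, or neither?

identically true

not p0 or p0 or p0 and p1 or p0
= not p0 or p0 or p0   [absorption]
= not p0 or p0   [idempotence]
= True   [complement]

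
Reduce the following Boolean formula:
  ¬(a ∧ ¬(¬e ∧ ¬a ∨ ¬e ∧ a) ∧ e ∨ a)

¬a

¬(a ∧ ¬(¬e ∧ ¬a ∨ ¬e ∧ a) ∧ e ∨ a)
= ¬(a ∧ ¬¬e ∧ e ∨ a)   — distribution
= ¬(a ∧ e ∧ e ∨ a)   — double negation
= ¬(a ∧ e ∨ a)   — idempotence
= ¬a   — absorption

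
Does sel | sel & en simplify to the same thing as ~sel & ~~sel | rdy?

No

E1: sel | sel & en
    = sel   — absorption
E2: ~sel & ~~sel | rdy
    = ~sel & sel | rdy   — double negation
    = rdy   — complement / identity
These differ: at en=0, rdy=1, sel=0, E1 = 0 but E2 = 1.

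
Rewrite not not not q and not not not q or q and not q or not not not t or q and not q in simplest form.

not q or not t

not not not q and not not not q or q and not q or not not not t or q and not q
= not not not q or q and not q or not not not t or q and not q   [idempotence]
= not not not q or q and not q or not not not t   [complement / identity]
= not not not q or q and not q or not t   [double negation]
= not not not q or not t   [complement / identity]
= not q or not t   [double negation]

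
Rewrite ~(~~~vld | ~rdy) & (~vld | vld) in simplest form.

vld & rdy

~(~~~vld | ~rdy) & (~vld | vld)
= ~(~vld | ~rdy) & (~vld | vld)   [double negation]
= ~(~vld | ~rdy)   [complement / identity]
= vld & rdy   [De Morgan]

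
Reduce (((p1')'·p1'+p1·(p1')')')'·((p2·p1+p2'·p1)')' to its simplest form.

(((p1')'·p1'+p1·(p1')')')'·((p2·p1+p2'·p1)')'
= ((p1')'·p1'+p1·(p1')')·((p2·p1+p2'·p1)')'   (double negation)
= (p1')'·((p2·p1+p2'·p1)')'   (distribution)
= (p1')'·(p1')'   (distribution)
= (p1')'   (idempotence)
= p1   (double negation)

p1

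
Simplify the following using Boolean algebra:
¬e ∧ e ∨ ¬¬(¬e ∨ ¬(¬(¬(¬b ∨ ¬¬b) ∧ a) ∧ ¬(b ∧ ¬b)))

¬e ∧ e ∨ ¬¬(¬e ∨ ¬(¬(¬(¬b ∨ ¬¬b) ∧ a) ∧ ¬(b ∧ ¬b)))
= ¬e ∧ e ∨ ¬e ∨ ¬(¬(¬(¬b ∨ ¬¬b) ∧ a) ∧ ¬(b ∧ ¬b))   [double negation]
= ¬e ∧ e ∨ ¬e ∨ ¬(¬(b ∧ ¬b ∧ a) ∧ ¬(b ∧ ¬b))   [De Morgan]
= ¬e ∨ ¬(¬(b ∧ ¬b ∧ a) ∧ ¬(b ∧ ¬b))   [complement / identity]
= ¬e ∨ b ∧ ¬b ∧ a ∨ b ∧ ¬b   [De Morgan]
= ¬e ∨ b ∧ ¬b   [absorption]
= ¬e   [complement / identity]

¬e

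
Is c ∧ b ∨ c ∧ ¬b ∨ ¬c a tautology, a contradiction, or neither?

tautology

c ∧ b ∨ c ∧ ¬b ∨ ¬c
= c ∨ ¬c   — distribution
= True   — complement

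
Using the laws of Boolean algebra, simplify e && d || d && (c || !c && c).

d && (e || c)

e && d || d && (c || !c && c)
= d && (e || c || !c && c)   — distribution
= d && (e || c)   — complement / identity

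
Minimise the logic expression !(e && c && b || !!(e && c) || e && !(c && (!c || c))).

!e

!(e && c && b || !!(e && c) || e && !(c && (!c || c)))
= !(e && c && b || e && c || e && !(c && (!c || c)))
= !(e && c && b || e && c || e && !c)
= !(e && c || e && !c)
= !e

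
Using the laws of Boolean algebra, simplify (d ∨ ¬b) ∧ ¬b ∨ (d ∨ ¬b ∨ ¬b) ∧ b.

d ∨ ¬b

(d ∨ ¬b) ∧ ¬b ∨ (d ∨ ¬b ∨ ¬b) ∧ b
= (d ∨ ¬b) ∧ ¬b ∨ (d ∨ ¬b) ∧ b   [idempotence]
= d ∨ ¬b   [distribution]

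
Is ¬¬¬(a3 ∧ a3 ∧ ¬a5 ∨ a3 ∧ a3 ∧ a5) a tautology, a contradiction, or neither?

¬¬¬(a3 ∧ a3 ∧ ¬a5 ∨ a3 ∧ a3 ∧ a5)
= ¬(a3 ∧ a3 ∧ ¬a5 ∨ a3 ∧ a3 ∧ a5)
= ¬(a3 ∧ a3)
= ¬a3
This depends on a3, so it is not a constant.

neither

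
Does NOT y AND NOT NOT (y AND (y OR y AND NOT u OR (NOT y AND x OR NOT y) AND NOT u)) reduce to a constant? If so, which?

yes, False

NOT y AND NOT NOT (y AND (y OR y AND NOT u OR (NOT y AND x OR NOT y) AND NOT u))
= NOT y AND y AND (y OR y AND NOT u OR (NOT y AND x OR NOT y) AND NOT u)
= NOT y AND y AND (y OR y AND NOT u OR NOT y AND NOT u)
= NOT y AND y AND (y OR NOT u)
= NOT y AND y
= FALSE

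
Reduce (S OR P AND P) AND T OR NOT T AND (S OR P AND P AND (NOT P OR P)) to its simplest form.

(S OR P AND P) AND T OR NOT T AND (S OR P AND P AND (NOT P OR P))
= (S OR P AND P) AND T OR NOT T AND (S OR P AND P)
= S OR P AND P
= S OR P

S OR P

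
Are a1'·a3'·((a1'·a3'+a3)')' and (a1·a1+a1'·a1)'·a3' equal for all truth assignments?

E1: a1'·a3'·((a1'·a3'+a3)')'
    = a1'·a3'·(a1'·a3'+a3)   — double negation
    = a1'·a3'   — absorption
E2: (a1·a1+a1'·a1)'·a3'
    = a1'·a3'   — distribution
Both reduce to a1'·a3', so they are equivalent.

Yes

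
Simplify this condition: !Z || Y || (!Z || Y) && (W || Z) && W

!Z || Y

!Z || Y || (!Z || Y) && (W || Z) && W
= !Z || Y || (!Z || Y) && W   — absorption
= !Z || Y   — absorption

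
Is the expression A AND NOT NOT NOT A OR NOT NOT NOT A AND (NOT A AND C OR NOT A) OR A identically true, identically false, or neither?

A AND NOT NOT NOT A OR NOT NOT NOT A AND (NOT A AND C OR NOT A) OR A
= A AND NOT NOT NOT A OR NOT NOT NOT A AND NOT A OR A   [absorption]
= NOT NOT NOT A OR A   [distribution]
= NOT A OR A   [double negation]
= TRUE   [complement]

identically true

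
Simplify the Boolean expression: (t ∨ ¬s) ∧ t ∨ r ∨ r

t ∨ r

(t ∨ ¬s) ∧ t ∨ r ∨ r
= t ∨ r ∨ r   (absorption)
= t ∨ r   (idempotence)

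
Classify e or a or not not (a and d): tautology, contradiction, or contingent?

contingent

e or a or not not (a and d)
= e or a or a and d
= e or a
This depends on a, e, so it is not a constant.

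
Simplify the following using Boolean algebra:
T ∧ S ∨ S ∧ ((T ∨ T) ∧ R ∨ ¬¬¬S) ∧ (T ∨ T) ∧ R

S ∧ T

T ∧ S ∨ S ∧ ((T ∨ T) ∧ R ∨ ¬¬¬S) ∧ (T ∨ T) ∧ R
= S ∧ (T ∨ ((T ∨ T) ∧ R ∨ ¬¬¬S) ∧ (T ∨ T) ∧ R)   — distribution
= S ∧ (T ∨ ((T ∨ T) ∧ R ∨ ¬S) ∧ (T ∨ T) ∧ R)   — double negation
= S ∧ (T ∨ (T ∨ T) ∧ R)   — absorption
= S ∧ (T ∨ T ∧ R)   — idempotence
= S ∧ T   — absorption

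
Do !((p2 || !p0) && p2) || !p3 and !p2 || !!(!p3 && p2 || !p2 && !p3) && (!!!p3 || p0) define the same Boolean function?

E1: !((p2 || !p0) && p2) || !p3
    = !p2 || !p3   — absorption
E2: !p2 || !!(!p3 && p2 || !p2 && !p3) && (!!!p3 || p0)
    = !p2 || !!!p3 && (!!!p3 || p0)   — distribution
    = !p2 || !!!p3   — absorption
    = !p2 || !p3   — double negation
Both reduce to !p2 || !p3, so they are equivalent.

Yes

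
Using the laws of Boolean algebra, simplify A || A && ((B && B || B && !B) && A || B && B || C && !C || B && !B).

A

A || A && ((B && B || B && !B) && A || B && B || C && !C || B && !B)
= A || A && ((B && B || B && !B) && A || B && B || B && !B)   (complement / identity)
= A || A && (B && B || B && !B)   (absorption)
= A || A && B   (distribution)
= A   (absorption)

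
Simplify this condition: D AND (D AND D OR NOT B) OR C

D OR C

D AND (D AND D OR NOT B) OR C
= D AND (D OR NOT B) OR C   [idempotence]
= D OR C   [absorption]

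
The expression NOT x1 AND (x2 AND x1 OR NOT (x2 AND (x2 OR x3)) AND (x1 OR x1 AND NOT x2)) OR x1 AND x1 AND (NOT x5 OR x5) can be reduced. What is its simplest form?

x1

NOT x1 AND (x2 AND x1 OR NOT (x2 AND (x2 OR x3)) AND (x1 OR x1 AND NOT x2)) OR x1 AND x1 AND (NOT x5 OR x5)
= NOT x1 AND (x2 AND x1 OR NOT x2 AND (x1 OR x1 AND NOT x2)) OR x1 AND x1 AND (NOT x5 OR x5)
= NOT x1 AND (x2 AND x1 OR NOT x2 AND x1) OR x1 AND x1 AND (NOT x5 OR x5)
= NOT x1 AND (x2 AND x1 OR NOT x2 AND x1) OR x1 AND x1
= NOT x1 AND x1 OR x1 AND x1
= x1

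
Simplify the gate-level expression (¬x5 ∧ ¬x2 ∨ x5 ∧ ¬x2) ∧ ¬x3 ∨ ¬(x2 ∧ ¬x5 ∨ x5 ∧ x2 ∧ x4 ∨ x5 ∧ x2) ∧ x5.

¬x2 ∧ (¬x3 ∨ x5)

(¬x5 ∧ ¬x2 ∨ x5 ∧ ¬x2) ∧ ¬x3 ∨ ¬(x2 ∧ ¬x5 ∨ x5 ∧ x2 ∧ x4 ∨ x5 ∧ x2) ∧ x5
= (¬x5 ∧ ¬x2 ∨ x5 ∧ ¬x2) ∧ ¬x3 ∨ ¬(x2 ∧ ¬x5 ∨ x5 ∧ x2) ∧ x5   [absorption]
= (¬x5 ∧ ¬x2 ∨ x5 ∧ ¬x2) ∧ ¬x3 ∨ ¬x2 ∧ x5   [distribution]
= ¬x2 ∧ ¬x3 ∨ ¬x2 ∧ x5   [distribution]
= ¬x2 ∧ (¬x3 ∨ x5)   [distribution]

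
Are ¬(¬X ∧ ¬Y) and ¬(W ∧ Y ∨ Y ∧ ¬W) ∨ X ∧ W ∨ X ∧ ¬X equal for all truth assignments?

E1: ¬(¬X ∧ ¬Y)
    = X ∨ Y   (De Morgan)
E2: ¬(W ∧ Y ∨ Y ∧ ¬W) ∨ X ∧ W ∨ X ∧ ¬X
    = ¬Y ∨ X ∧ W ∨ X ∧ ¬X   (distribution)
    = ¬Y ∨ X ∧ W   (complement / identity)
These differ: at W=0, X=0, Y=0, E1 = 0 but E2 = 1.

No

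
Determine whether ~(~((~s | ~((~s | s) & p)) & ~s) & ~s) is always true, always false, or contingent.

~(~((~s | ~((~s | s) & p)) & ~s) & ~s)
= ~(~((~s | ~p) & ~s) & ~s)   (complement / identity)
= ~(~~s & ~s)   (absorption)
= ~s | s   (De Morgan)
= 1   (complement)

always true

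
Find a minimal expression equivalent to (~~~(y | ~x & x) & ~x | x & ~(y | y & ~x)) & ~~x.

(~~~(y | ~x & x) & ~x | x & ~(y | y & ~x)) & ~~x
= (~~~(y | ~x & x) & ~x | x & ~(y | y & ~x)) & x   (double negation)
= (~~~y & ~x | x & ~(y | y & ~x)) & x   (complement / identity)
= (~y & ~x | x & ~(y | y & ~x)) & x   (double negation)
= (~y & ~x | x & ~y) & x   (absorption)
= ~y & x   (distribution)

~y & x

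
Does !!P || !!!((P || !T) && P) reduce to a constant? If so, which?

yes, True

!!P || !!!((P || !T) && P)
= !!P || !!!P   (absorption)
= P || !!!P   (double negation)
= P || !P   (double negation)
= true   (complement)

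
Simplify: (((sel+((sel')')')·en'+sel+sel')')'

1

(((sel+((sel')')')·en'+sel+sel')')'
= (((sel+sel')·en'+sel+sel')')'   (double negation)
= ((sel+sel')')'   (absorption)
= sel+sel'   (double negation)
= 1   (complement)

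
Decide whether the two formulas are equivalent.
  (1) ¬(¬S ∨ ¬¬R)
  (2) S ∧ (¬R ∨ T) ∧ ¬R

Yes

E1: ¬(¬S ∨ ¬¬R)
    = S ∧ ¬R   (De Morgan)
E2: S ∧ (¬R ∨ T) ∧ ¬R
    = S ∧ ¬R   (absorption)
Both reduce to S ∧ ¬R, so they are equivalent.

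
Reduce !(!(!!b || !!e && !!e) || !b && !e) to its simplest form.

!(!(!!b || !!e && !!e) || !b && !e)
= !(!(!!b || !!e) || !b && !e)
= !(!b && !e || !b && !e)
= !(!b && !e)
= b || e

b || e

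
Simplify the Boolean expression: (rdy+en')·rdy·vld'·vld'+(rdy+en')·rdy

(rdy+en')·rdy·vld'·vld'+(rdy+en')·rdy
= (rdy+en')·rdy·vld'+(rdy+en')·rdy   (idempotence)
= (rdy+en')·rdy   (absorption)
= rdy   (absorption)

rdy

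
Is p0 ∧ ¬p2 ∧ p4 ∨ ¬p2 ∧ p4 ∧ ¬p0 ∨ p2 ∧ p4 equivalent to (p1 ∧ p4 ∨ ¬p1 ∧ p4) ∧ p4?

E1: p0 ∧ ¬p2 ∧ p4 ∨ ¬p2 ∧ p4 ∧ ¬p0 ∨ p2 ∧ p4
    = ¬p2 ∧ p4 ∨ p2 ∧ p4   — distribution
    = p4   — distribution
E2: (p1 ∧ p4 ∨ ¬p1 ∧ p4) ∧ p4
    = p4 ∧ p4   — distribution
    = p4   — idempotence
Both reduce to p4, so they are equivalent.

Yes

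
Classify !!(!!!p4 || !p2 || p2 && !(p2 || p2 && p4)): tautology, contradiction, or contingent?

contingent

!!(!!!p4 || !p2 || p2 && !(p2 || p2 && p4))
= !!(!!!p4 || !p2 || p2 && !p2)   [absorption]
= !!(!p4 || !p2 || p2 && !p2)   [double negation]
= !p4 || !p2 || p2 && !p2   [double negation]
= !p4 || !p2   [complement / identity]
This depends on p2, p4, so it is not a constant.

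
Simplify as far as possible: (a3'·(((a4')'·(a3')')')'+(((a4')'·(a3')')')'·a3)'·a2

(a4'+a3')·a2

(a3'·(((a4')'·(a3')')')'+(((a4')'·(a3')')')'·a3)'·a2
= ((((a4')'·(a3')')')')'·a2
= ((a4')'·(a3')')'·a2
= (a4'+a3')·a2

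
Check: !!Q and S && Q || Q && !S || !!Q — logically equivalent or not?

E1: !!Q
    = Q   (double negation)
E2: S && Q || Q && !S || !!Q
    = Q || !!Q   (distribution)
    = Q || Q   (double negation)
    = Q   (idempotence)
Both reduce to Q, so they are equivalent.

Yes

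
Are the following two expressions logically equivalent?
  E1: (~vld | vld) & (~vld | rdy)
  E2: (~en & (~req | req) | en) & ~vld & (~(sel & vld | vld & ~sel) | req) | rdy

E1: (~vld | vld) & (~vld | rdy)
    = ~vld | rdy
E2: (~en & (~req | req) | en) & ~vld & (~(sel & vld | vld & ~sel) | req) | rdy
    = (~en | en) & ~vld & (~(sel & vld | vld & ~sel) | req) | rdy
    = (~en | en) & ~vld & (~vld | req) | rdy
    = ~vld & (~vld | req) | rdy
    = ~vld | rdy
Both reduce to ~vld | rdy, so they are equivalent.

Yes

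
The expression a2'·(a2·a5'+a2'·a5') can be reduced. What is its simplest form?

a2'·(a2·a5'+a2'·a5')
= a2'·(a2+a2')·a5'   (distribution)
= a2'·a5'   (complement / identity)

a2'·a5'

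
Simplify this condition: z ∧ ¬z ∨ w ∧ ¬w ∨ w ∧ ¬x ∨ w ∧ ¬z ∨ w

w

z ∧ ¬z ∨ w ∧ ¬w ∨ w ∧ ¬x ∨ w ∧ ¬z ∨ w
= w ∧ ¬w ∨ w ∧ ¬x ∨ w ∧ ¬z ∨ w   [complement / identity]
= w ∧ ¬x ∨ w ∧ ¬z ∨ w   [complement / identity]
= w ∧ ¬x ∨ w   [absorption]
= w   [absorption]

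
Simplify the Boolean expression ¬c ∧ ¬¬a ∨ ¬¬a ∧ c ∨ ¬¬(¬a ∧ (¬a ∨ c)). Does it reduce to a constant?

True

¬c ∧ ¬¬a ∨ ¬¬a ∧ c ∨ ¬¬(¬a ∧ (¬a ∨ c))
= ¬¬a ∨ ¬¬(¬a ∧ (¬a ∨ c))   — distribution
= a ∨ ¬¬(¬a ∧ (¬a ∨ c))   — double negation
= a ∨ ¬¬¬a   — absorption
= a ∨ ¬a   — double negation
= True   — complement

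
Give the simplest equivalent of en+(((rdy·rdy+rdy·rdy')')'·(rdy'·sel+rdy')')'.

en+(((rdy·rdy+rdy·rdy')')'·(rdy'·sel+rdy')')'
= en+((rdy')'·(rdy'·sel+rdy')')'   (distribution)
= en+rdy'+rdy'·sel+rdy'   (De Morgan)
= en+rdy'+rdy'   (absorption)
= en+rdy'   (idempotence)

en+rdy'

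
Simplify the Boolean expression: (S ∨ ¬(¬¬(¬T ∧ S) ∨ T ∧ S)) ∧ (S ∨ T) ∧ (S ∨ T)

S ∨ T

(S ∨ ¬(¬¬(¬T ∧ S) ∨ T ∧ S)) ∧ (S ∨ T) ∧ (S ∨ T)
= (S ∨ ¬(¬T ∧ S ∨ T ∧ S)) ∧ (S ∨ T) ∧ (S ∨ T)
= (S ∨ ¬S) ∧ (S ∨ T) ∧ (S ∨ T)
= (S ∨ T) ∧ (S ∨ T)
= S ∨ T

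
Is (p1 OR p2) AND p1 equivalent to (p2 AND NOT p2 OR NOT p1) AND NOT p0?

No

E1: (p1 OR p2) AND p1
    = p1   (absorption)
E2: (p2 AND NOT p2 OR NOT p1) AND NOT p0
    = NOT p1 AND NOT p0   (complement / identity)
These differ: at p0=1, p1=1, p2=0, E1 = 1 but E2 = 0.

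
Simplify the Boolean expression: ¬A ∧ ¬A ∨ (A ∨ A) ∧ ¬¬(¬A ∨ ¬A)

¬A ∧ ¬A ∨ (A ∨ A) ∧ ¬¬(¬A ∨ ¬A)
= ¬A ∧ ¬A ∨ (A ∨ A) ∧ ¬(A ∧ A)   (De Morgan)
= ¬A ∧ ¬A ∨ (A ∨ A) ∧ ¬A   (idempotence)
= ¬A ∧ ¬A ∨ A ∧ ¬A   (idempotence)
= ¬A   (distribution)

¬A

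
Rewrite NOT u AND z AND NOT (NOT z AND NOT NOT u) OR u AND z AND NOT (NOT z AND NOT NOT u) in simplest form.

NOT u AND z AND NOT (NOT z AND NOT NOT u) OR u AND z AND NOT (NOT z AND NOT NOT u)
= z AND NOT (NOT z AND NOT NOT u)   [distribution]
= z AND (z OR NOT u)   [De Morgan]
= z   [absorption]

z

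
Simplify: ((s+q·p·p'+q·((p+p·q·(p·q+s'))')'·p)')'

s+q·p

((s+q·p·p'+q·((p+p·q·(p·q+s'))')'·p)')'
= ((s+q·p·p'+q·((p+p·q)')'·p)')'
= ((s+q·p·p'+q·(p')'·p)')'
= ((s+q·p·p'+q·p·p)')'
= ((s+q·p)')'
= s+q·p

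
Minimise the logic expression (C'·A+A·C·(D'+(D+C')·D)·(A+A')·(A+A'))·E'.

(C'·A+A·C·(D'+(D+C')·D)·(A+A')·(A+A'))·E'
= (C'·A+A·C·(D'+(D+C')·D)·(A+A'))·E'   (complement / identity)
= (C'·A+A·C·(D'+D)·(A+A'))·E'   (absorption)
= (C'·A+A·C·(A+A'))·E'   (complement / identity)
= (C'·A+A·C)·E'   (complement / identity)
= A·E'   (distribution)

A·E'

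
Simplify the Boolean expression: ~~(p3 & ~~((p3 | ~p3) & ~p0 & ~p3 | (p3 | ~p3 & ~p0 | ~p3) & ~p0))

~~(p3 & ~~((p3 | ~p3) & ~p0 & ~p3 | (p3 | ~p3 & ~p0 | ~p3) & ~p0))
= ~~(p3 & ((p3 | ~p3) & ~p0 & ~p3 | (p3 | ~p3 & ~p0 | ~p3) & ~p0))   (double negation)
= ~~(p3 & ((p3 | ~p3) & ~p0 & ~p3 | (p3 | ~p3) & ~p0))   (absorption)
= p3 & ((p3 | ~p3) & ~p0 & ~p3 | (p3 | ~p3) & ~p0)   (double negation)
= p3 & (p3 | ~p3) & ~p0   (absorption)
= p3 & ~p0   (complement / identity)

p3 & ~p0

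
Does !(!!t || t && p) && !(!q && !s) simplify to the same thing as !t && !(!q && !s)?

E1: !(!!t || t && p) && !(!q && !s)
    = !(t || t && p) && !(!q && !s)   [double negation]
    = !(t || t && p) && (q || s)   [De Morgan]
    = !t && (q || s)   [absorption]
E2: !t && !(!q && !s)
    = !t && (q || s)   [De Morgan]
Both reduce to !t && (q || s), so they are equivalent.

Yes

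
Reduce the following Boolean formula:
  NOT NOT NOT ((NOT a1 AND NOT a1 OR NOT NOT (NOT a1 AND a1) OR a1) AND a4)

NOT a4

NOT NOT NOT ((NOT a1 AND NOT a1 OR NOT NOT (NOT a1 AND a1) OR a1) AND a4)
= NOT NOT NOT ((NOT a1 AND NOT a1 OR NOT a1 AND a1 OR a1) AND a4)
= NOT NOT NOT ((NOT a1 OR a1) AND a4)
= NOT ((NOT a1 OR a1) AND a4)
= NOT a4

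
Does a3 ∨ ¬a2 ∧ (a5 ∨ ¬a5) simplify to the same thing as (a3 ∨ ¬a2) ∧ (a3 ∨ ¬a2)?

E1: a3 ∨ ¬a2 ∧ (a5 ∨ ¬a5)
    = a3 ∨ ¬a2   (complement / identity)
E2: (a3 ∨ ¬a2) ∧ (a3 ∨ ¬a2)
    = a3 ∨ ¬a2   (idempotence)
Both reduce to a3 ∨ ¬a2, so they are equivalent.

Yes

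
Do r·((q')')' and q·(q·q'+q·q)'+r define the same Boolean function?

No

E1: r·((q')')'
    = r·q'
E2: q·(q·q'+q·q)'+r
    = q·q'+r
    = r
These differ: at q=1, r=1, E1 = 0 but E2 = 1.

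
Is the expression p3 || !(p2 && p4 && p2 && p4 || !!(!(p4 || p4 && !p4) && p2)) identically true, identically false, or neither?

neither

p3 || !(p2 && p4 && p2 && p4 || !!(!(p4 || p4 && !p4) && p2))
= p3 || !(p2 && p4 || !!(!(p4 || p4 && !p4) && p2))   (idempotence)
= p3 || !(p2 && p4 || !!(!p4 && p2))   (complement / identity)
= p3 || !(p2 && p4 || !p4 && p2)   (double negation)
= p3 || !p2   (distribution)
This depends on p2, p3, so it is not a constant.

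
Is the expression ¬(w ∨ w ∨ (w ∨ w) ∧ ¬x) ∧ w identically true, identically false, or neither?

identically false

¬(w ∨ w ∨ (w ∨ w) ∧ ¬x) ∧ w
= ¬(w ∨ w) ∧ w   [absorption]
= ¬w ∧ w   [idempotence]
= False   [complement]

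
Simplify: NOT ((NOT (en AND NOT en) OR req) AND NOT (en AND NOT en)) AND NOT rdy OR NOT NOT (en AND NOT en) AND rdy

NOT ((NOT (en AND NOT en) OR req) AND NOT (en AND NOT en)) AND NOT rdy OR NOT NOT (en AND NOT en) AND rdy
= NOT NOT (en AND NOT en) AND NOT rdy OR NOT NOT (en AND NOT en) AND rdy   (absorption)
= NOT NOT (en AND NOT en)   (distribution)
= en AND NOT en   (double negation)
= FALSE   (complement)

FALSE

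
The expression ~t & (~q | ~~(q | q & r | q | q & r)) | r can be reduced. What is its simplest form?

~t & (~q | ~~(q | q & r | q | q & r)) | r
= ~t & (~q | q | q & r | q | q & r) | r   [double negation]
= ~t & (~q | q | q & r) | r   [idempotence]
= ~t & (~q | q) | r   [absorption]
= ~t | r   [complement / identity]

~t | r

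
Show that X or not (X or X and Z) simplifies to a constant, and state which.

True

X or not (X or X and Z)
= X or not X   — absorption
= True   — complement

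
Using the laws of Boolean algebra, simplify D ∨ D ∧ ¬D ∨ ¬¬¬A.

D ∨ ¬A

D ∨ D ∧ ¬D ∨ ¬¬¬A
= D ∨ ¬¬¬A   — complement / identity
= D ∨ ¬A   — double negation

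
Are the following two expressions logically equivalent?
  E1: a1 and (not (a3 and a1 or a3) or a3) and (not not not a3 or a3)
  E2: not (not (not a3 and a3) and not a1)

Yes

E1: a1 and (not (a3 and a1 or a3) or a3) and (not not not a3 or a3)
    = a1 and (not a3 or a3) and (not not not a3 or a3)   (absorption)
    = a1 and (not not not a3 or a3)   (complement / identity)
    = a1 and (not a3 or a3)   (double negation)
    = a1   (complement / identity)
E2: not (not (not a3 and a3) and not a1)
    = not a3 and a3 or a1   (De Morgan)
    = a1   (complement / identity)
Both reduce to a1, so they are equivalent.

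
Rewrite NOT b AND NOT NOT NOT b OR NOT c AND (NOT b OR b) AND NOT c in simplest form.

NOT b AND NOT NOT NOT b OR NOT c AND (NOT b OR b) AND NOT c
= NOT b AND NOT NOT NOT b OR NOT c AND NOT c   [complement / identity]
= NOT b AND NOT b OR NOT c AND NOT c   [double negation]
= NOT b AND NOT b OR NOT c   [idempotence]
= NOT b OR NOT c   [idempotence]

NOT b OR NOT c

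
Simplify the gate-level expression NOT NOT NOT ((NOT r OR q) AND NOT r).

r

NOT NOT NOT ((NOT r OR q) AND NOT r)
= NOT NOT NOT NOT r   [absorption]
= NOT NOT r   [double negation]
= r   [double negation]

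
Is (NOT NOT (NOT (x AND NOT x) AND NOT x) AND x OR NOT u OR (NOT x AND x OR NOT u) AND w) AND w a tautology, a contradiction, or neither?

neither

(NOT NOT (NOT (x AND NOT x) AND NOT x) AND x OR NOT u OR (NOT x AND x OR NOT u) AND w) AND w
= (NOT (x AND NOT x OR x) AND x OR NOT u OR (NOT x AND x OR NOT u) AND w) AND w
= (NOT x AND x OR NOT u OR (NOT x AND x OR NOT u) AND w) AND w
= (NOT x AND x OR NOT u) AND w
= NOT u AND w
This depends on u, w, so it is not a constant.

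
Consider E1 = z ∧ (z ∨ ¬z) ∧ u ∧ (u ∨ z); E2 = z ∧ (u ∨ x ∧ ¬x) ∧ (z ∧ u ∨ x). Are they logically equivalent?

E1: z ∧ (z ∨ ¬z) ∧ u ∧ (u ∨ z)
    = z ∧ u ∧ (u ∨ z)   — complement / identity
    = z ∧ u   — absorption
E2: z ∧ (u ∨ x ∧ ¬x) ∧ (z ∧ u ∨ x)
    = z ∧ u ∧ (z ∧ u ∨ x)   — complement / identity
    = z ∧ u   — absorption
Both reduce to z ∧ u, so they are equivalent.

Yes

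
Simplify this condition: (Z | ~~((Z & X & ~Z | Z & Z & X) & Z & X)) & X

(Z | ~~((Z & X & ~Z | Z & Z & X) & Z & X)) & X
= (Z | (Z & X & ~Z | Z & Z & X) & Z & X) & X
= (Z | Z & X & Z & X) & X
= (Z | Z & X) & X
= Z & X

Z & X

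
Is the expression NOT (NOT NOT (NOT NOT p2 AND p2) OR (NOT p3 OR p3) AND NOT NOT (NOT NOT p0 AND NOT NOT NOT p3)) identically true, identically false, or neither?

neither

NOT (NOT NOT (NOT NOT p2 AND p2) OR (NOT p3 OR p3) AND NOT NOT (NOT NOT p0 AND NOT NOT NOT p3))
= NOT (NOT NOT (p2 AND p2) OR (NOT p3 OR p3) AND NOT NOT (NOT NOT p0 AND NOT NOT NOT p3))
= NOT (NOT NOT (p2 AND p2) OR (NOT p3 OR p3) AND NOT NOT (NOT NOT p0 AND NOT p3))
= NOT (NOT NOT (p2 AND p2) OR NOT NOT (NOT NOT p0 AND NOT p3))
= NOT (p2 AND p2) AND NOT (NOT NOT p0 AND NOT p3)
= NOT (p2 AND p2) AND (NOT p0 OR p3)
= NOT p2 AND (NOT p0 OR p3)
This depends on p0, p2, p3, so it is not a constant.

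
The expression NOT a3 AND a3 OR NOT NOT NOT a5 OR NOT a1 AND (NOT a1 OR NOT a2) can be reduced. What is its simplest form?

NOT a5 OR NOT a1

NOT a3 AND a3 OR NOT NOT NOT a5 OR NOT a1 AND (NOT a1 OR NOT a2)
= NOT NOT NOT a5 OR NOT a1 AND (NOT a1 OR NOT a2)   [complement / identity]
= NOT NOT NOT a5 OR NOT a1   [absorption]
= NOT a5 OR NOT a1   [double negation]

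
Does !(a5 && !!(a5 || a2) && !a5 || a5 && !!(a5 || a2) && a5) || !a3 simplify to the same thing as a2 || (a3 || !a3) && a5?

No

E1: !(a5 && !!(a5 || a2) && !a5 || a5 && !!(a5 || a2) && a5) || !a3
    = !(a5 && !!(a5 || a2)) || !a3   [distribution]
    = !(a5 && (a5 || a2)) || !a3   [double negation]
    = !a5 || !a3   [absorption]
E2: a2 || (a3 || !a3) && a5
    = a2 || a5   [complement / identity]
These differ: at a2=0, a3=1, a5=0, E1 = 1 but E2 = 0.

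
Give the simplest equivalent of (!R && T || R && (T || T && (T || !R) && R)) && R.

(!R && T || R && (T || T && (T || !R) && R)) && R
= (!R && T || R && (T || T && R)) && R
= (!R && T || R && T) && R
= T && R

T && R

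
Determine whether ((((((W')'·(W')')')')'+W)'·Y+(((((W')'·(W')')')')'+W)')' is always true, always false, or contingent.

always true

((((((W')'·(W')')')')'+W)'·Y+(((((W')'·(W')')')')'+W)')'
= ((((((W')'·(W')')')')'+W)')'
= ((((W'+W')')'+W)')'
= ((W'+W'+W)')'
= ((W'+W)')'
= W'+W
= 1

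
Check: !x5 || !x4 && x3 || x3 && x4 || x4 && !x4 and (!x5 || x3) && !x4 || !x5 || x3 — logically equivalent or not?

E1: !x5 || !x4 && x3 || x3 && x4 || x4 && !x4
    = !x5 || x3 || x4 && !x4   (distribution)
    = !x5 || x3   (complement / identity)
E2: (!x5 || x3) && !x4 || !x5 || x3
    = !x5 || x3   (absorption)
Both reduce to !x5 || x3, so they are equivalent.

Yes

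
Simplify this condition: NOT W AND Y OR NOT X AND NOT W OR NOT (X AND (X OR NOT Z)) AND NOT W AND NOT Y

NOT W AND Y OR NOT X AND NOT W OR NOT (X AND (X OR NOT Z)) AND NOT W AND NOT Y
= NOT W AND Y OR NOT X AND NOT W OR NOT X AND NOT W AND NOT Y   (absorption)
= NOT W AND Y OR NOT X AND NOT W   (absorption)
= (Y OR NOT X) AND NOT W   (distribution)

(Y OR NOT X) AND NOT W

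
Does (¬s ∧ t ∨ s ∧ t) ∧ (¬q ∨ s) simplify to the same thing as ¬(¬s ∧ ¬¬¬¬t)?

No

E1: (¬s ∧ t ∨ s ∧ t) ∧ (¬q ∨ s)
    = t ∧ (¬q ∨ s)   (distribution)
E2: ¬(¬s ∧ ¬¬¬¬t)
    = ¬(¬s ∧ ¬¬t)   (double negation)
    = s ∨ ¬t   (De Morgan)
These differ: at q=1, s=0, t=0, E1 = 0 but E2 = 1.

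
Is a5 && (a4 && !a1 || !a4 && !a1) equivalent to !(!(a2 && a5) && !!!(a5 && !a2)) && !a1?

E1: a5 && (a4 && !a1 || !a4 && !a1)
    = a5 && !a1
E2: !(!(a2 && a5) && !!!(a5 && !a2)) && !a1
    = !(!(a2 && a5) && !(a5 && !a2)) && !a1
    = (a2 && a5 || a5 && !a2) && !a1
    = a5 && !a1
Both reduce to a5 && !a1, so they are equivalent.

Yes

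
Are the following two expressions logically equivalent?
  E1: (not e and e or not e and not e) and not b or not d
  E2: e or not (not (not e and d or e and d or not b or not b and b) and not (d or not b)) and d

No

E1: (not e and e or not e and not e) and not b or not d
    = not e and not b or not d   [distribution]
E2: e or not (not (not e and d or e and d or not b or not b and b) and not (d or not b)) and d
    = e or not (not (not e and d or e and d or not b) and not (d or not b)) and d   [complement / identity]
    = e or not (not (d or not b) and not (d or not b)) and d   [distribution]
    = e or not not (d or not b) and d   [idempotence]
    = e or (d or not b) and d   [double negation]
    = e or d   [absorption]
These differ: at b=1, d=0, e=0, E1 = 1 but E2 = 0.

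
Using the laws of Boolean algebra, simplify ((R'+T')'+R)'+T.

((R'+T')'+R)'+T
= (R·T+R)'+T   [De Morgan]
= R'+T   [absorption]

R'+T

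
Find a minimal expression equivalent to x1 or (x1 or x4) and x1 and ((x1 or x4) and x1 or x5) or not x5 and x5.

x1

x1 or (x1 or x4) and x1 and ((x1 or x4) and x1 or x5) or not x5 and x5
= x1 or (x1 or x4) and x1 or not x5 and x5   — absorption
= x1 or (x1 or x4) and x1   — complement / identity
= x1 or x1   — absorption
= x1   — idempotence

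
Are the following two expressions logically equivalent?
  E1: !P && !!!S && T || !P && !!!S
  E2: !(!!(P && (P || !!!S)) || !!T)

E1: !P && !!!S && T || !P && !!!S
    = !P && !!!S   — absorption
    = !P && !S   — double negation
E2: !(!!(P && (P || !!!S)) || !!T)
    = !(!!(P && (P || !S)) || !!T)   — double negation
    = !(!!P || !!T)   — absorption
    = !P && !T   — De Morgan
These differ: at P=0, S=0, T=1, E1 = 1 but E2 = 0.

No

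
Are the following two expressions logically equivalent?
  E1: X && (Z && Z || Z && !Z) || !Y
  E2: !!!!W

No

E1: X && (Z && Z || Z && !Z) || !Y
    = X && Z || !Y   [distribution]
E2: !!!!W
    = !!W   [double negation]
    = W   [double negation]
These differ: at W=0, X=0, Y=0, Z=0, E1 = 1 but E2 = 0.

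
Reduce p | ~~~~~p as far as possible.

1

p | ~~~~~p
= p | ~~~p   — double negation
= p | ~p   — double negation
= 1   — complement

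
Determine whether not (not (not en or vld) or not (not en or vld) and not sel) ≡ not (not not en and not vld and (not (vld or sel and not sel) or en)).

E1: not (not (not en or vld) or not (not en or vld) and not sel)
    = not not (not en or vld)   [absorption]
    = not en or vld   [double negation]
E2: not (not not en and not vld and (not (vld or sel and not sel) or en))
    = not (not not en and not vld and (not vld or en))   [complement / identity]
    = not (not not en and not vld)   [absorption]
    = not en or vld   [De Morgan]
Both reduce to not en or vld, so they are equivalent.

Yes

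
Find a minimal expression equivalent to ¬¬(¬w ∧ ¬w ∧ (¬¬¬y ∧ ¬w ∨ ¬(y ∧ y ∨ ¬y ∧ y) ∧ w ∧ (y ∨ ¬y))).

¬¬(¬w ∧ ¬w ∧ (¬¬¬y ∧ ¬w ∨ ¬(y ∧ y ∨ ¬y ∧ y) ∧ w ∧ (y ∨ ¬y)))
= ¬¬(¬w ∧ (¬¬¬y ∧ ¬w ∨ ¬(y ∧ y ∨ ¬y ∧ y) ∧ w ∧ (y ∨ ¬y)))   [idempotence]
= ¬w ∧ (¬¬¬y ∧ ¬w ∨ ¬(y ∧ y ∨ ¬y ∧ y) ∧ w ∧ (y ∨ ¬y))   [double negation]
= ¬w ∧ (¬¬¬y ∧ ¬w ∨ ¬y ∧ w ∧ (y ∨ ¬y))   [distribution]
= ¬w ∧ (¬y ∧ ¬w ∨ ¬y ∧ w ∧ (y ∨ ¬y))   [double negation]
= ¬w ∧ (¬y ∧ ¬w ∨ ¬y ∧ w)   [complement / identity]
= ¬w ∧ ¬y   [distribution]

¬w ∧ ¬y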